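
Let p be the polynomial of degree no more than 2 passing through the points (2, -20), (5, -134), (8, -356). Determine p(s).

p(s) = -6s^2 + 4s - 4

Write p(s) = as^2 + bs + c. Substituting each data point gives a linear system:
  4a + 2b + c = -20
  25a + 5b + c = -134
  64a + 8b + c = -356
Solving the system yields a = -6, b = 4, c = -4.
So p(s) = -6s^2 + 4s - 4.
Check: p(8) = -356. ✓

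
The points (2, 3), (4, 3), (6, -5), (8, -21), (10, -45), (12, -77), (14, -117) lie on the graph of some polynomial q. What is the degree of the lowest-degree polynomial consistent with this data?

Forward differences of the values at u = 2, 4, 6, 8, 10, 12, 14:
  q  : 3  3  -5  -21  -45  -77  -117
  Δ  : 0  -8  -16  -24  -32  -40
  Δ^2: -8  -8  -8  -8  -8
  Δ^3: 0  0  0  0
  Δ^4: 0  0  0
  Δ^5: 0  0
  Δ^6: 0
The second differences are constant (-8) and nonzero, while all higher differences vanish, so the minimal degree is 2.

2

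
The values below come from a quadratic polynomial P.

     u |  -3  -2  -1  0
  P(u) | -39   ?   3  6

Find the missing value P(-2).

The 3 known points determine the degree-2 polynomial uniquely.
Write P(u) = au^2 + bu + c. Substituting each data point gives a linear system:
  9a - 3b + c = -39
  a - b + c = 3
  c = 6
Solving the system yields a = -6, b = -3, c = 6.
So P(u) = -6u^2 - 3u + 6.
Then P(-2) = -12.

-12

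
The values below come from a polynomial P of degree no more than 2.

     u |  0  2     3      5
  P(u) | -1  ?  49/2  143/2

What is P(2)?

10

The 3 known points determine the degree-2 polynomial uniquely.
Write P(u) = au^2 + bu + c. Substituting each data point gives a linear system:
  c = -1
  9a + 3b + c = 49/2
  25a + 5b + c = 143/2
Solving the system yields a = 3, b = -1/2, c = -1.
So P(u) = 3u^2 - (1/2)u - 1.
Then P(2) = 10.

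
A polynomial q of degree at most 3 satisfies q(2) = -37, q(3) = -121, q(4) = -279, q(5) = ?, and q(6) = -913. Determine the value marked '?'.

-535

On equispaced nodes a degree-3 polynomial has vanishing fourth forward difference, so
  q(2) - 4·q(3) + 6·q(4) - 4·q(5) + q(6) = 0.
Substituting the known values and solving for q(5):
  -4·q(5) = 2140
  q(5) = -535.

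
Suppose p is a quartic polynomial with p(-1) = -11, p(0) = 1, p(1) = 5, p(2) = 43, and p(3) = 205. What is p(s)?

p(s) = 2s^4 + 3s^3 - 6s^2 + 5s + 1

Write p(s) = as^4 + bs^3 + cs^2 + ds + e. Substituting each data point gives a linear system:
  a - b + c - d + e = -11
  e = 1
  a + b + c + d + e = 5
  16a + 8b + 4c + 2d + e = 43
  81a + 27b + 9c + 3d + e = 205
Solving the system yields a = 2, b = 3, c = -6, d = 5, e = 1.
So p(s) = 2s⁴ + 3s³ - 6s² + 5s + 1.
Check: p(3) = 205. ✓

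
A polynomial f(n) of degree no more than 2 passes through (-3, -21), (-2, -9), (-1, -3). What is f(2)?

Using the Lagrange interpolation formula with nodes -3, -2, -1:
  L_0(n) = (n + 2)(n + 1) / 2
  L_1(n) = (n + 3)(n + 1) / -1
  L_2(n) = (n + 3)(n + 2) / 2
Then f(n) = -21·L_0(n) - 9·L_1(n) - 3·L_2(n).
Expanding and collecting terms gives f(n) = -3n^2 - 3n - 3.
Evaluating at n = 2: f(2) = -21.

-21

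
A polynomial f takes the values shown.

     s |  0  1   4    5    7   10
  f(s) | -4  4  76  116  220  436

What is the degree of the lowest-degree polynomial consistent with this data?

Divided differences on the nodes 0, 1, 4, 5, 7, 10:
  order 0: -4  4  76  116  220  436
  order 1: 8  24  40  52  72
  order 2: 4  4  4  4
  order 3: 0  0  0
  order 4: 0  0
  order 5: 0
The order-2 divided differences are all 4 (nonzero) and every higher order vanishes, so the data lies on a polynomial of degree exactly 2.

2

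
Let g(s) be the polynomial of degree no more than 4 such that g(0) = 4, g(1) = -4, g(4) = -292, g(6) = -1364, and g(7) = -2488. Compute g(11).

Write g(s) = as^4 + bs^3 + cs^2 + ds + e. Substituting each data point gives a linear system:
  e = 4
  a + b + c + d + e = -4
  256a + 64b + 16c + 4d + e = -292
  1296a + 216b + 36c + 6d + e = -1364
  2401a + 343b + 49c + 7d + e = -2488
Solving the system yields a = -1, b = 0, c = -1, d = -6, e = 4.
So g(s) = -s⁴ - s² - 6s + 4.
Then g(11) = -14824.

-14824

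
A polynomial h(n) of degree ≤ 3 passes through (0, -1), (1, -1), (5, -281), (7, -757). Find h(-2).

Using the Lagrange interpolation formula with nodes 0, 1, 5, 7:
  L_0(n) = (n - 1)(n - 5)(n - 7) / -35
  L_1(n) = n(n - 5)(n - 7) / 24
  L_2(n) = n(n - 1)(n - 7) / -40
  L_3(n) = n(n - 1)(n - 5) / 84
Then h(n) = -1·L_0(n) - 1·L_1(n) - 281·L_2(n) - 757·L_3(n).
Expanding and collecting terms gives h(n) = -2n^3 - 2n^2 + 4n - 1.
Evaluating at n = -2: h(-2) = -1.

-1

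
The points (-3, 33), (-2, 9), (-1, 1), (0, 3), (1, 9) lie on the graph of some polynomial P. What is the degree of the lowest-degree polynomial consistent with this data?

Forward differences of the values at u = -3, -2, -1, 0, 1:
  P  : 33  9  1  3  9
  Δ  : -24  -8  2  6
  Δ^2: 16  10  4
  Δ^3: -6  -6
  Δ^4: 0
The third differences are constant (-6) and nonzero, while all higher differences vanish, so the minimal degree is 3.

3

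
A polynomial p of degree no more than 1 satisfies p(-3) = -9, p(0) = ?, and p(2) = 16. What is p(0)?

The 2 known points determine the degree-1 polynomial uniquely.
Write p(s) = as + b. Substituting each data point gives a linear system:
  -3a + b = -9
  2a + b = 16
Solving the system yields a = 5, b = 6.
So p(s) = 5s + 6.
Then p(0) = 6.

6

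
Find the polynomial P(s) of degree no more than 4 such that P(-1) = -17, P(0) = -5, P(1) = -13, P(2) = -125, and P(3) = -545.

P(s) = -5s^4 - 4s^3 - 5s^2 + 6s - 5

Using the Lagrange interpolation formula with nodes -1, 0, 1, 2, 3:
  L_0(s) = s(s - 1)(s - 2)(s - 3) / 24
  L_1(s) = (s + 1)(s - 1)(s - 2)(s - 3) / -6
  L_2(s) = (s + 1)s(s - 2)(s - 3) / 4
  L_3(s) = (s + 1)s(s - 1)(s - 3) / -6
  L_4(s) = (s + 1)s(s - 1)(s - 2) / 24
Then P(s) = -17·L_0(s) - 5·L_1(s) - 13·L_2(s) - 125·L_3(s) - 545·L_4(s).
Expanding and collecting terms gives P(s) = -5s^4 - 4s^3 - 5s^2 + 6s - 5.
Check: P(2) = -125. ✓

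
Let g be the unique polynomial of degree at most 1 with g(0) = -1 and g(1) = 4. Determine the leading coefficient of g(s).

Write g(s) = as + b. Substituting each data point gives a linear system:
  b = -1
  a + b = 4
Solving the system yields a = 5, b = -1.
So g(s) = 5s - 1.
The leading coefficient is 5.

5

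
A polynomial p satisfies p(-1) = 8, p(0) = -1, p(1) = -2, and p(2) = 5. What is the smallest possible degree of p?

2

Forward differences of the values at n = -1, 0, 1, 2:
  p  : 8  -1  -2  5
  Δ  : -9  -1  7
  Δ^2: 8  8
  Δ^3: 0
The second differences are constant (8) and nonzero, while all higher differences vanish, so the minimal degree is 2.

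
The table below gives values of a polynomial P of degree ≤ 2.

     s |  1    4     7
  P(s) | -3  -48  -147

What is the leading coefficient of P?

Write P(s) = as^2 + bs + c. Substituting each data point gives a linear system:
  a + b + c = -3
  16a + 4b + c = -48
  49a + 7b + c = -147
Solving the system yields a = -3, b = 0, c = 0.
So P(s) = -3s^2.
The leading coefficient is -3.

-3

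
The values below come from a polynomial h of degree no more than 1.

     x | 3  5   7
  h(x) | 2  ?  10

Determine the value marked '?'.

6

The 2 known points determine the degree-1 polynomial uniquely.
Write h(x) = ax + b. Substituting each data point gives a linear system:
  3a + b = 2
  7a + b = 10
Solving the system yields a = 2, b = -4.
So h(x) = 2x - 4.
Then h(5) = 6.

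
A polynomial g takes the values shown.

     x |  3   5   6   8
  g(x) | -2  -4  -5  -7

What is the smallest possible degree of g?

Divided differences on the nodes 3, 5, 6, 8:
  order 0: -2  -4  -5  -7
  order 1: -1  -1  -1
  order 2: 0  0
  order 3: 0
The order-1 divided differences are all -1 (nonzero) and every higher order vanishes, so the data lies on a polynomial of degree exactly 1.

1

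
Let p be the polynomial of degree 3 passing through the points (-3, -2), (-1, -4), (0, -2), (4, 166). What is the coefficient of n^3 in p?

1

Write p(n) = an^3 + bn^2 + cn + d. Substituting each data point gives a linear system:
  -27a + 9b - 3c + d = -2
  -a + b - c + d = -4
  d = -2
  64a + 16b + 4c + d = 166
Solving the system yields a = 1, b = 5, c = 6, d = -2.
So p(n) = n³ + 5n² + 6n - 2.
The leading coefficient is 1.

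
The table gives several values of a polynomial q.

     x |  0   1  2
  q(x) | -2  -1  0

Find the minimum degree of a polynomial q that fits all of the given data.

Divided differences on the nodes 0, 1, 2:
  order 0: -2  -1  0
  order 1: 1  1
  order 2: 0
The order-1 divided differences are all 1 (nonzero) and every higher order vanishes, so the data lies on a polynomial of degree exactly 1.

1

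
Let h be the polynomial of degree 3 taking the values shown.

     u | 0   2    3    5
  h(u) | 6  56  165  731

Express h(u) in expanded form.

h(u) = 6u^3 - 2u^2 + 5u + 6

Using the Lagrange interpolation formula with nodes 0, 2, 3, 5:
  L_0(u) = (u - 2)(u - 3)(u - 5) / -30
  L_1(u) = u(u - 3)(u - 5) / 6
  L_2(u) = u(u - 2)(u - 5) / -6
  L_3(u) = u(u - 2)(u - 3) / 30
Then h(u) = 6·L_0(u) + 56·L_1(u) + 165·L_2(u) + 731·L_3(u).
Expanding and collecting terms gives h(u) = 6u^3 - 2u^2 + 5u + 6.
Check: h(2) = 56. ✓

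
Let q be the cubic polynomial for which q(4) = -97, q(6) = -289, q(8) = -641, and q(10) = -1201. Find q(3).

-46

Forward differences of the values at x = 4, 6, 8, 10:
  q  : -97  -289  -641  -1201
  Δ  : -192  -352  -560
  Δ^2: -160  -208
  Δ^3: -48
The third differences are constant, confirming degree 3.
Interpolating (Newton forward form) and evaluating at x = 3 gives q(3) = -46.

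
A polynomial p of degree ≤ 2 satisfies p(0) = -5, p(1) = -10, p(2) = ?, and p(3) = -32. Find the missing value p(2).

-19

The 3 known points determine the degree-2 polynomial uniquely.
Write p(x) = ax^2 + bx + c. Substituting each data point gives a linear system:
  c = -5
  a + b + c = -10
  9a + 3b + c = -32
Solving the system yields a = -2, b = -3, c = -5.
So p(x) = -2x^2 - 3x - 5.
Then p(2) = -19.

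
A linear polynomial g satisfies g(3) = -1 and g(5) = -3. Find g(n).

g(n) = -n + 2

Using the Lagrange interpolation formula with nodes 3, 5:
  L_0(n) = (n - 5) / -2
  L_1(n) = (n - 3) / 2
Then g(n) = -1·L_0(n) - 3·L_1(n).
Expanding and collecting terms gives g(n) = -n + 2.
Check: g(3) = -1. ✓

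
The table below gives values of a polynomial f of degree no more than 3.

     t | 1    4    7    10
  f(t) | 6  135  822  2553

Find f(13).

5814

Write f(t) = at^3 + bt^2 + ct + d. Substituting each data point gives a linear system:
  a + b + c + d = 6
  64a + 16b + 4c + d = 135
  343a + 49b + 7c + d = 822
  1000a + 100b + 10c + d = 2553
Solving the system yields a = 3, b = -5, c = 5, d = 3.
So f(t) = 3t^3 - 5t^2 + 5t + 3.
Then f(13) = 5814.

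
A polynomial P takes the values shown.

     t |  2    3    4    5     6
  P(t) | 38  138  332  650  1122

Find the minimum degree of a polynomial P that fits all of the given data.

3

Forward differences of the values at t = 2, 3, 4, 5, 6:
  P  : 38  138  332  650  1122
  Δ  : 100  194  318  472
  Δ^2: 94  124  154
  Δ^3: 30  30
  Δ^4: 0
The third differences are constant (30) and nonzero, while all higher differences vanish, so the minimal degree is 3.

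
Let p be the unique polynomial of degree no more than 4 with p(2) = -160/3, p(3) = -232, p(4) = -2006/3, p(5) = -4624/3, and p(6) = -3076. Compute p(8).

Forward differences of the values at u = 2, 3, 4, 5, 6:
  p  : -160/3  -232  -2006/3  -4624/3  -3076
  Δ  : -536/3  -1310/3  -2618/3  -4604/3
  Δ^2: -258  -436  -662
  Δ^3: -178  -226
  Δ^4: -48
The fourth differences are constant, confirming degree 4.
Interpolating (Newton forward form) and evaluating at u = 8 gives p(8) = -27826/3.

-27826/3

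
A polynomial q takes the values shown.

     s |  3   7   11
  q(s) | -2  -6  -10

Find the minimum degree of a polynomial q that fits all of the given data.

Divided differences on the nodes 3, 7, 11:
  order 0: -2  -6  -10
  order 1: -1  -1
  order 2: 0
The order-1 divided differences are all -1 (nonzero) and every higher order vanishes, so the data lies on a polynomial of degree exactly 1.

1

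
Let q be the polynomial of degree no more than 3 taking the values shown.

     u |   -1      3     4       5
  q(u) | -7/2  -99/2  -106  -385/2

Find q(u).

Write q(u) = au^3 + bu^2 + cu + d. Substituting each data point gives a linear system:
  -a + b - c + d = -7/2
  27a + 9b + 3c + d = -99/2
  64a + 16b + 4c + d = -106
  125a + 25b + 5c + d = -385/2
Solving the system yields a = -1, b = -3, c = 3/2, d = 0.
So q(u) = -u^3 - 3u^2 + (3/2)u.
Check: q(-1) = -7/2. ✓

q(u) = -u^3 - 3u^2 + (3/2)u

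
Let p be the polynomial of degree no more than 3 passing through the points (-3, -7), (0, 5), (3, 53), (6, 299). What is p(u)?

Using the Lagrange interpolation formula with nodes -3, 0, 3, 6:
  L_0(u) = u(u - 3)(u - 6) / -162
  L_1(u) = (u + 3)(u - 3)(u - 6) / 54
  L_2(u) = (u + 3)u(u - 6) / -54
  L_3(u) = (u + 3)u(u - 3) / 162
Then p(u) = -7·L_0(u) + 5·L_1(u) + 53·L_2(u) + 299·L_3(u).
Expanding and collecting terms gives p(u) = u^3 + 2u^2 + u + 5.
Check: p(3) = 53. ✓

p(u) = u^3 + 2u^2 + u + 5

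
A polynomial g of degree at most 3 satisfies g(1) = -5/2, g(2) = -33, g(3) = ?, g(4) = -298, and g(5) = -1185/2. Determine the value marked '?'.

-243/2

On equispaced nodes a degree-3 polynomial has vanishing fourth forward difference, so
  g(1) - 4·g(2) + 6·g(3) - 4·g(4) + g(5) = 0.
Substituting the known values and solving for g(3):
  6·g(3) = -729
  g(3) = -243/2.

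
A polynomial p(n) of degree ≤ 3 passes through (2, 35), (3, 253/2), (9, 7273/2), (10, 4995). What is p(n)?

Write p(n) = an^3 + bn^2 + cn + d. Substituting each data point gives a linear system:
  8a + 4b + 2c + d = 35
  27a + 9b + 3c + d = 253/2
  729a + 81b + 9c + d = 7273/2
  1000a + 100b + 10c + d = 4995
Solving the system yields a = 5, b = 1/2, c = -6, d = 5.
So p(n) = 5n^3 + (1/2)n^2 - 6n + 5.
Check: p(9) = 7273/2. ✓

p(n) = 5n^3 + (1/2)n^2 - 6n + 5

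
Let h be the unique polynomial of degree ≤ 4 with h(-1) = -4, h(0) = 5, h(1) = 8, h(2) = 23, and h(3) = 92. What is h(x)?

h(x) = x^4 + x^3 - 4x^2 + 5x + 5

Using the Lagrange interpolation formula with nodes -1, 0, 1, 2, 3:
  L_0(x) = x(x - 1)(x - 2)(x - 3) / 24
  L_1(x) = (x + 1)(x - 1)(x - 2)(x - 3) / -6
  L_2(x) = (x + 1)x(x - 2)(x - 3) / 4
  L_3(x) = (x + 1)x(x - 1)(x - 3) / -6
  L_4(x) = (x + 1)x(x - 1)(x - 2) / 24
Then h(x) = -4·L_0(x) + 5·L_1(x) + 8·L_2(x) + 23·L_3(x) + 92·L_4(x).
Expanding and collecting terms gives h(x) = x⁴ + x³ - 4x² + 5x + 5.
Check: h(0) = 5. ✓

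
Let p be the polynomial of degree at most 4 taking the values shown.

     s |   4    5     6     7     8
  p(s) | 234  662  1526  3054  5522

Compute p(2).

14

Using the Lagrange interpolation formula with nodes 4, 5, 6, 7, 8:
  L_0(s) = (s - 5)(s - 6)(s - 7)(s - 8) / 24
  L_1(s) = (s - 4)(s - 6)(s - 7)(s - 8) / -6
  L_2(s) = (s - 4)(s - 5)(s - 7)(s - 8) / 4
  L_3(s) = (s - 4)(s - 5)(s - 6)(s - 8) / -6
  L_4(s) = (s - 4)(s - 5)(s - 6)(s - 7) / 24
Then p(s) = 234·L_0(s) + 662·L_1(s) + 1526·L_2(s) + 3054·L_3(s) + 5522·L_4(s).
Expanding and collecting terms gives p(s) = 2s^4 - 6s^3 + 6s^2 + 2s + 2.
Evaluating at s = 2: p(2) = 14.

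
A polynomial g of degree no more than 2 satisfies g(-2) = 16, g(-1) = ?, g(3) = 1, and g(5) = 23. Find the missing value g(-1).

5

The 3 known points determine the degree-2 polynomial uniquely.
Write g(x) = ax^2 + bx + c. Substituting each data point gives a linear system:
  4a - 2b + c = 16
  9a + 3b + c = 1
  25a + 5b + c = 23
Solving the system yields a = 2, b = -5, c = -2.
So g(x) = 2x^2 - 5x - 2.
Then g(-1) = 5.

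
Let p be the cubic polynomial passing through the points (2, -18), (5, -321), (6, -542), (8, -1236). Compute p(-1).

Using the Lagrange interpolation formula with nodes 2, 5, 6, 8:
  L_0(n) = (n - 5)(n - 6)(n - 8) / -72
  L_1(n) = (n - 2)(n - 6)(n - 8) / 9
  L_2(n) = (n - 2)(n - 5)(n - 8) / -8
  L_3(n) = (n - 2)(n - 5)(n - 6) / 36
Then p(n) = -18·L_0(n) - 321·L_1(n) - 542·L_2(n) - 1236·L_3(n).
Expanding and collecting terms gives p(n) = -2n³ - 4n² + 5n + 4.
Evaluating at n = -1: p(-1) = -3.

-3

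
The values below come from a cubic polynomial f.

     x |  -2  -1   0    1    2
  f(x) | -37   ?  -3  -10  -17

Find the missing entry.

-8

On equispaced nodes a degree-3 polynomial has vanishing fourth forward difference, so
  f(-2) - 4·f(-1) + 6·f(0) - 4·f(1) + f(2) = 0.
Substituting the known values and solving for f(-1):
  -4·f(-1) = 32
  f(-1) = -8.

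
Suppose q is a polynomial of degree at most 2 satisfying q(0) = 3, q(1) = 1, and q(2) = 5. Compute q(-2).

Write q(s) = as^2 + bs + c. Substituting each data point gives a linear system:
  c = 3
  a + b + c = 1
  4a + 2b + c = 5
Solving the system yields a = 3, b = -5, c = 3.
So q(s) = 3s² - 5s + 3.
Then q(-2) = 25.

25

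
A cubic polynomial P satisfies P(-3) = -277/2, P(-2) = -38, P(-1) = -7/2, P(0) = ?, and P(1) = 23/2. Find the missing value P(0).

1

The 4 known points determine the degree-3 polynomial uniquely.
Write P(n) = an^3 + bn^2 + cn + d. Substituting each data point gives a linear system:
  -27a + 9b - 3c + d = -277/2
  -8a + 4b - 2c + d = -38
  -a + b - c + d = -7/2
  a + b + c + d = 23/2
Solving the system yields a = 6, b = 3, c = 3/2, d = 1.
So P(n) = 6n³ + 3n² + (3/2)n + 1.
Then P(0) = 1.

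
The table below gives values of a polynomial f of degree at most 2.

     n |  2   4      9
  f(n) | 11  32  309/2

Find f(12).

276

Write f(n) = an^2 + bn + c. Substituting each data point gives a linear system:
  4a + 2b + c = 11
  16a + 4b + c = 32
  81a + 9b + c = 309/2
Solving the system yields a = 2, b = -3/2, c = 6.
So f(n) = 2n² - (3/2)n + 6.
Then f(12) = 276.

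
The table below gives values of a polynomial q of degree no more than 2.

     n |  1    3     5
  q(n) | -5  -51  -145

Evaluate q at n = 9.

-477

Write q(n) = an^2 + bn + c. Substituting each data point gives a linear system:
  a + b + c = -5
  9a + 3b + c = -51
  25a + 5b + c = -145
Solving the system yields a = -6, b = 1, c = 0.
So q(n) = -6n² + n.
Then q(9) = -477.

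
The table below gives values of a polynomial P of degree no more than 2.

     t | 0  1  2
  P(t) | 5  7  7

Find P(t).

Using the Lagrange interpolation formula with nodes 0, 1, 2:
  L_0(t) = (t - 1)(t - 2) / 2
  L_1(t) = t(t - 2) / -1
  L_2(t) = t(t - 1) / 2
Then P(t) = 5·L_0(t) + 7·L_1(t) + 7·L_2(t).
Expanding and collecting terms gives P(t) = -t^2 + 3t + 5.
Check: P(1) = 7. ✓

P(t) = -t^2 + 3t + 5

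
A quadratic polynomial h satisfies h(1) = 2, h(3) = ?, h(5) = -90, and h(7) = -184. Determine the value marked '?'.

The 3 known points determine the degree-2 polynomial uniquely.
Write h(x) = ax^2 + bx + c. Substituting each data point gives a linear system:
  a + b + c = 2
  25a + 5b + c = -90
  49a + 7b + c = -184
Solving the system yields a = -4, b = 1, c = 5.
So h(x) = -4x^2 + x + 5.
Then h(3) = -28.

-28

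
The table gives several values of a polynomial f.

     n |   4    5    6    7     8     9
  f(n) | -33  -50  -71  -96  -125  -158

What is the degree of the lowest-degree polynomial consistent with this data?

Forward differences of the values at n = 4, 5, 6, 7, 8, 9:
  f  : -33  -50  -71  -96  -125  -158
  Δ  : -17  -21  -25  -29  -33
  Δ^2: -4  -4  -4  -4
  Δ^3: 0  0  0
  Δ^4: 0  0
  Δ^5: 0
The second differences are constant (-4) and nonzero, while all higher differences vanish, so the minimal degree is 2.

2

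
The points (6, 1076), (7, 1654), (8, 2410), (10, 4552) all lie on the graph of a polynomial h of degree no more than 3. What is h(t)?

Using the Lagrange interpolation formula with nodes 6, 7, 8, 10:
  L_0(t) = (t - 7)(t - 8)(t - 10) / -8
  L_1(t) = (t - 6)(t - 8)(t - 10) / 3
  L_2(t) = (t - 6)(t - 7)(t - 10) / -4
  L_3(t) = (t - 6)(t - 7)(t - 8) / 24
Then h(t) = 1076·L_0(t) + 1654·L_1(t) + 2410·L_2(t) + 4552·L_3(t).
Expanding and collecting terms gives h(t) = 4t^3 + 5t^2 + 5t + 2.
Check: h(6) = 1076. ✓

h(t) = 4t^3 + 5t^2 + 5t + 2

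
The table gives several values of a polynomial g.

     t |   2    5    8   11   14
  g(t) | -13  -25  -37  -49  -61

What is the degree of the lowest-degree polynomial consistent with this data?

Forward differences of the values at t = 2, 5, 8, 11, 14:
  g  : -13  -25  -37  -49  -61
  Δ  : -12  -12  -12  -12
  Δ^2: 0  0  0
  Δ^3: 0  0
  Δ^4: 0
The first differences are constant (-12) and nonzero, while all higher differences vanish, so the minimal degree is 1.

1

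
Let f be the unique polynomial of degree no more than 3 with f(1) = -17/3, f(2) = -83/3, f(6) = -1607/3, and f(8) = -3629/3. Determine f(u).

Using the Lagrange interpolation formula with nodes 1, 2, 6, 8:
  L_0(u) = (u - 2)(u - 6)(u - 8) / -35
  L_1(u) = (u - 1)(u - 6)(u - 8) / 24
  L_2(u) = (u - 1)(u - 2)(u - 8) / -40
  L_3(u) = (u - 1)(u - 2)(u - 6) / 84
Then f(u) = -17/3·L_0(u) - 83/3·L_1(u) - 1607/3·L_2(u) - 3629/3·L_3(u).
Expanding and collecting terms gives f(u) = -2u^3 - 3u^2 + u - 5/3.
Check: f(6) = -1607/3. ✓

f(u) = -2u^3 - 3u^2 + u - 5/3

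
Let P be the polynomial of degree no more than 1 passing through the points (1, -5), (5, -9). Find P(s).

Using the Lagrange interpolation formula with nodes 1, 5:
  L_0(s) = (s - 5) / -4
  L_1(s) = (s - 1) / 4
Then P(s) = -5·L_0(s) - 9·L_1(s).
Expanding and collecting terms gives P(s) = -s - 4.
Check: P(1) = -5. ✓

P(s) = -s - 4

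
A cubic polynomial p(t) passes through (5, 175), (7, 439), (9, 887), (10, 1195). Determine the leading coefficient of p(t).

1

Write p(t) = at^3 + bt^2 + ct + d. Substituting each data point gives a linear system:
  125a + 25b + 5c + d = 175
  343a + 49b + 7c + d = 439
  729a + 81b + 9c + d = 887
  1000a + 100b + 10c + d = 1195
Solving the system yields a = 1, b = 2, c = -1, d = 5.
So p(t) = t³ + 2t² - t + 5.
The leading coefficient is 1.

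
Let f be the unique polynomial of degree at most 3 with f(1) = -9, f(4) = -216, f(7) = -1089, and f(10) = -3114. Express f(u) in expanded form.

Using the Lagrange interpolation formula with nodes 1, 4, 7, 10:
  L_0(u) = (u - 4)(u - 7)(u - 10) / -162
  L_1(u) = (u - 1)(u - 7)(u - 10) / 54
  L_2(u) = (u - 1)(u - 4)(u - 10) / -54
  L_3(u) = (u - 1)(u - 4)(u - 7) / 162
Then f(u) = -9·L_0(u) - 216·L_1(u) - 1089·L_2(u) - 3114·L_3(u).
Expanding and collecting terms gives f(u) = -3u^3 - u^2 - u - 4.
Check: f(7) = -1089. ✓

f(u) = -3u^3 - u^2 - u - 4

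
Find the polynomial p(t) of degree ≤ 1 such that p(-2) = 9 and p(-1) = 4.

Using the Lagrange interpolation formula with nodes -2, -1:
  L_0(t) = (t + 1) / -1
  L_1(t) = (t + 2) / 1
Then p(t) = 9·L_0(t) + 4·L_1(t).
Expanding and collecting terms gives p(t) = -5t - 1.
Check: p(-2) = 9. ✓

p(t) = -5t - 1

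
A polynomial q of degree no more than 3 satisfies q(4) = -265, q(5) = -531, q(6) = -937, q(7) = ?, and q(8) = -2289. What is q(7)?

-1513

The 4 known points determine the degree-3 polynomial uniquely.
Write q(n) = an^3 + bn^2 + cn + d. Substituting each data point gives a linear system:
  64a + 16b + 4c + d = -265
  125a + 25b + 5c + d = -531
  216a + 36b + 6c + d = -937
  512a + 64b + 8c + d = -2289
Solving the system yields a = -5, b = 5, c = -6, d = -1.
So q(n) = -5n^3 + 5n^2 - 6n - 1.
Then q(7) = -1513.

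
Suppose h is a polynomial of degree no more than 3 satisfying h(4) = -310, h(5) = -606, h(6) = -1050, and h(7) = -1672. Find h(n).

h(n) = -5n^3 + n^2 - 6

Using the Lagrange interpolation formula with nodes 4, 5, 6, 7:
  L_0(n) = (n - 5)(n - 6)(n - 7) / -6
  L_1(n) = (n - 4)(n - 6)(n - 7) / 2
  L_2(n) = (n - 4)(n - 5)(n - 7) / -2
  L_3(n) = (n - 4)(n - 5)(n - 6) / 6
Then h(n) = -310·L_0(n) - 606·L_1(n) - 1050·L_2(n) - 1672·L_3(n).
Expanding and collecting terms gives h(n) = -5n^3 + n^2 - 6.
Check: h(4) = -310. ✓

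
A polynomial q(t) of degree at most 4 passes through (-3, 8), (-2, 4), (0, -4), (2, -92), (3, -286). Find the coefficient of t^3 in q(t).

Write q(t) = at^4 + bt^3 + ct^2 + dt + e. Substituting each data point gives a linear system:
  81a - 27b + 9c - 3d + e = 8
  16a - 8b + 4c - 2d + e = 4
  e = -4
  16a + 8b + 4c + 2d + e = -92
  81a + 27b + 9c + 3d + e = -286
Solving the system yields a = -1, b = -5, c = -6, d = -4, e = -4.
So q(t) = -t^4 - 5t^3 - 6t^2 - 4t - 4.
The coefficient of t^3 is -5.

-5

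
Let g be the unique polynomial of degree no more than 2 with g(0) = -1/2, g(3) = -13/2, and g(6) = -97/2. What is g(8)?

-193/2

Write g(u) = au^2 + bu + c. Substituting each data point gives a linear system:
  c = -1/2
  9a + 3b + c = -13/2
  36a + 6b + c = -97/2
Solving the system yields a = -2, b = 4, c = -1/2.
So g(u) = -2u^2 + 4u - 1/2.
Then g(8) = -193/2.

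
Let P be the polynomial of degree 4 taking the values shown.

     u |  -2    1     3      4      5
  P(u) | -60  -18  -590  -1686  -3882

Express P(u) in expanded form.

P(u) = -5u^4 - 5u^3 - 5u^2 - u - 2

Write P(u) = au^4 + bu^3 + cu^2 + du + e. Substituting each data point gives a linear system:
  16a - 8b + 4c - 2d + e = -60
  a + b + c + d + e = -18
  81a + 27b + 9c + 3d + e = -590
  256a + 64b + 16c + 4d + e = -1686
  625a + 125b + 25c + 5d + e = -3882
Solving the system yields a = -5, b = -5, c = -5, d = -1, e = -2.
So P(u) = -5u^4 - 5u^3 - 5u^2 - u - 2.
Check: P(5) = -3882. ✓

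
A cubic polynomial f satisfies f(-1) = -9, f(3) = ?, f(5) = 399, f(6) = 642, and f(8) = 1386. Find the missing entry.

The 4 known points determine the degree-3 polynomial uniquely.
Write f(u) = au^3 + bu^2 + cu + d. Substituting each data point gives a linear system:
  -a + b - c + d = -9
  125a + 25b + 5c + d = 399
  216a + 36b + 6c + d = 642
  512a + 64b + 8c + d = 1386
Solving the system yields a = 2, b = 5, c = 6, d = -6.
So f(u) = 2u^3 + 5u^2 + 6u - 6.
Then f(3) = 111.

111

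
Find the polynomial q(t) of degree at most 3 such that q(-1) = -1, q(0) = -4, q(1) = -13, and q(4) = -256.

Write q(t) = at^3 + bt^2 + ct + d. Substituting each data point gives a linear system:
  -a + b - c + d = -1
  d = -4
  a + b + c + d = -13
  64a + 16b + 4c + d = -256
Solving the system yields a = -3, b = -3, c = -3, d = -4.
So q(t) = -3t³ - 3t² - 3t - 4.
Check: q(0) = -4. ✓

q(t) = -3t^3 - 3t^2 - 3t - 4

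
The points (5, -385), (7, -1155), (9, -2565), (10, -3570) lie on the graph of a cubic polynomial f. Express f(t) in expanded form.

f(t) = -4t^3 + 4t^2 + 3t

Write f(t) = at^3 + bt^2 + ct + d. Substituting each data point gives a linear system:
  125a + 25b + 5c + d = -385
  343a + 49b + 7c + d = -1155
  729a + 81b + 9c + d = -2565
  1000a + 100b + 10c + d = -3570
Solving the system yields a = -4, b = 4, c = 3, d = 0.
So f(t) = -4t^3 + 4t^2 + 3t.
Check: f(9) = -2565. ✓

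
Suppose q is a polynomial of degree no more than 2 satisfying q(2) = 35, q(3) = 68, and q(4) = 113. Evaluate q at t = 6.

Forward differences of the values at t = 2, 3, 4:
  q  : 35  68  113
  Δ  : 33  45
  Δ^2: 12
The second differences are constant, confirming degree 2.
Interpolating (Newton forward form) and evaluating at t = 6 gives q(6) = 239.

239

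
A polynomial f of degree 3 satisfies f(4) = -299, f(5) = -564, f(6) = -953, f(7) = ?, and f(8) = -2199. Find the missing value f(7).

-1490

The 4 known points determine the degree-3 polynomial uniquely.
Write f(n) = an^3 + bn^2 + cn + d. Substituting each data point gives a linear system:
  64a + 16b + 4c + d = -299
  125a + 25b + 5c + d = -564
  216a + 36b + 6c + d = -953
  512a + 64b + 8c + d = -2199
Solving the system yields a = -4, b = -2, c = -3, d = 1.
So f(n) = -4n³ - 2n² - 3n + 1.
Then f(7) = -1490.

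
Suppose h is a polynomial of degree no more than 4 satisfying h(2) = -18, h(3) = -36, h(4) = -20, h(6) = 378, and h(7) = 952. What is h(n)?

Using the Lagrange interpolation formula with nodes 2, 3, 4, 6, 7:
  L_0(n) = (n - 3)(n - 4)(n - 6)(n - 7) / 40
  L_1(n) = (n - 2)(n - 4)(n - 6)(n - 7) / -12
  L_2(n) = (n - 2)(n - 3)(n - 6)(n - 7) / 12
  L_3(n) = (n - 2)(n - 3)(n - 4)(n - 7) / -24
  L_4(n) = (n - 2)(n - 3)(n - 4)(n - 6) / 60
Then h(n) = -18·L_0(n) - 36·L_1(n) - 20·L_2(n) + 378·L_3(n) + 952·L_4(n).
Expanding and collecting terms gives h(n) = n^4 - 4n^3 - 2n^2 + 3n.
Check: h(3) = -36. ✓

h(n) = n^4 - 4n^3 - 2n^2 + 3n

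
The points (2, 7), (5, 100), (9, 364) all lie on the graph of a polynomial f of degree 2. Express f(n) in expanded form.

f(n) = 5n^2 - 4n - 5

Using the Lagrange interpolation formula with nodes 2, 5, 9:
  L_0(n) = (n - 5)(n - 9) / 21
  L_1(n) = (n - 2)(n - 9) / -12
  L_2(n) = (n - 2)(n - 5) / 28
Then f(n) = 7·L_0(n) + 100·L_1(n) + 364·L_2(n).
Expanding and collecting terms gives f(n) = 5n^2 - 4n - 5.
Check: f(5) = 100. ✓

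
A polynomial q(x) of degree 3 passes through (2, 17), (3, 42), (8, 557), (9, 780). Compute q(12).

1797

Using the Lagrange interpolation formula with nodes 2, 3, 8, 9:
  L_0(x) = (x - 3)(x - 8)(x - 9) / -42
  L_1(x) = (x - 2)(x - 8)(x - 9) / 30
  L_2(x) = (x - 2)(x - 3)(x - 9) / -30
  L_3(x) = (x - 2)(x - 3)(x - 8) / 42
Then q(x) = 17·L_0(x) + 42·L_1(x) + 557·L_2(x) + 780·L_3(x).
Expanding and collecting terms gives q(x) = x³ + 6x - 3.
Evaluating at x = 12: q(12) = 1797.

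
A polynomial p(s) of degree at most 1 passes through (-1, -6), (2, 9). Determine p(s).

p(s) = 5s - 1

Write p(s) = as + b. Substituting each data point gives a linear system:
  -a + b = -6
  2a + b = 9
Solving the system yields a = 5, b = -1.
So p(s) = 5s - 1.
Check: p(2) = 9. ✓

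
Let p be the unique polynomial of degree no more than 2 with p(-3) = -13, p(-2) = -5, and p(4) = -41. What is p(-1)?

Write p(s) = as^2 + bs + c. Substituting each data point gives a linear system:
  9a - 3b + c = -13
  4a - 2b + c = -5
  16a + 4b + c = -41
Solving the system yields a = -2, b = -2, c = -1.
So p(s) = -2s^2 - 2s - 1.
Then p(-1) = -1.

-1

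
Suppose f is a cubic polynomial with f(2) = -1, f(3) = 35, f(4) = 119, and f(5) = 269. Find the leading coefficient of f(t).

3

Write f(t) = at^3 + bt^2 + ct + d. Substituting each data point gives a linear system:
  8a + 4b + 2c + d = -1
  27a + 9b + 3c + d = 35
  64a + 16b + 4c + d = 119
  125a + 25b + 5c + d = 269
Solving the system yields a = 3, b = -3, c = -6, d = -1.
So f(t) = 3t³ - 3t² - 6t - 1.
The leading coefficient is 3.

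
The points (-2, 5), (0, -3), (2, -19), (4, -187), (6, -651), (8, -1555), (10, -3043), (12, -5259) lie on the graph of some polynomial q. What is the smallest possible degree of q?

3

Forward differences of the values at x = -2, 0, 2, 4, 6, 8, 10, 12:
  q  : 5  -3  -19  -187  -651  -1555  -3043  -5259
  Δ  : -8  -16  -168  -464  -904  -1488  -2216
  Δ^2: -8  -152  -296  -440  -584  -728
  Δ^3: -144  -144  -144  -144  -144
  Δ^4: 0  0  0  0
  Δ^5: 0  0  0
  Δ^6: 0  0
  Δ^7: 0
The third differences are constant (-144) and nonzero, while all higher differences vanish, so the minimal degree is 3.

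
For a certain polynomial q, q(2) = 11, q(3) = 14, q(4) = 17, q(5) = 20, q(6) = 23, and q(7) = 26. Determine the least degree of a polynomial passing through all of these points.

Forward differences of the values at t = 2, 3, 4, 5, 6, 7:
  q  : 11  14  17  20  23  26
  Δ  : 3  3  3  3  3
  Δ^2: 0  0  0  0
  Δ^3: 0  0  0
  Δ^4: 0  0
  Δ^5: 0
The first differences are constant (3) and nonzero, while all higher differences vanish, so the minimal degree is 1.

1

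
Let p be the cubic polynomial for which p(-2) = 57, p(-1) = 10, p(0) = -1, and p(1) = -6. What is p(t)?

p(t) = -5t^3 + 3t^2 - 3t - 1

Write p(t) = at^3 + bt^2 + ct + d. Substituting each data point gives a linear system:
  -8a + 4b - 2c + d = 57
  -a + b - c + d = 10
  d = -1
  a + b + c + d = -6
Solving the system yields a = -5, b = 3, c = -3, d = -1.
So p(t) = -5t³ + 3t² - 3t - 1.
Check: p(1) = -6. ✓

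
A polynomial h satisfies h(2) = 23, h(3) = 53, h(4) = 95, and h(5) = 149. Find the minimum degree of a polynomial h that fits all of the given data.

Forward differences of the values at t = 2, 3, 4, 5:
  h  : 23  53  95  149
  Δ  : 30  42  54
  Δ^2: 12  12
  Δ^3: 0
The second differences are constant (12) and nonzero, while all higher differences vanish, so the minimal degree is 2.

2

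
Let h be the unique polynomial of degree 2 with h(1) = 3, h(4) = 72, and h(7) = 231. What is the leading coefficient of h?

5

Write h(s) = as^2 + bs + c. Substituting each data point gives a linear system:
  a + b + c = 3
  16a + 4b + c = 72
  49a + 7b + c = 231
Solving the system yields a = 5, b = -2, c = 0.
So h(s) = 5s^2 - 2s.
The leading coefficient is 5.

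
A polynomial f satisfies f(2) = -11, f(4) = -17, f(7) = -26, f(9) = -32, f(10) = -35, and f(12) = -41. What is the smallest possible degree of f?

Divided differences on the nodes 2, 4, 7, 9, 10, 12:
  order 0: -11  -17  -26  -32  -35  -41
  order 1: -3  -3  -3  -3  -3
  order 2: 0  0  0  0
  order 3: 0  0  0
  order 4: 0  0
  order 5: 0
The order-1 divided differences are all -3 (nonzero) and every higher order vanishes, so the data lies on a polynomial of degree exactly 1.

1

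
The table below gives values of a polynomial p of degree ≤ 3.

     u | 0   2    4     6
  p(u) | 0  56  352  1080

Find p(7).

1666

Write p(u) = au^3 + bu^2 + cu + d. Substituting each data point gives a linear system:
  d = 0
  8a + 4b + 2c + d = 56
  64a + 16b + 4c + d = 352
  216a + 36b + 6c + d = 1080
Solving the system yields a = 4, b = 6, c = 0, d = 0.
So p(u) = 4u³ + 6u².
Then p(7) = 1666.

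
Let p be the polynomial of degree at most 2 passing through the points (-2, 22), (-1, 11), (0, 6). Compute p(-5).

Forward differences of the values at x = -2, -1, 0:
  p  : 22  11  6
  Δ  : -11  -5
  Δ^2: 6
The second differences are constant, confirming degree 2.
Interpolating (Newton forward form) and evaluating at x = -5 gives p(-5) = 91.

91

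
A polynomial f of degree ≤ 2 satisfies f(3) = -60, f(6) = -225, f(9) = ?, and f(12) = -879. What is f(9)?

The 3 known points determine the degree-2 polynomial uniquely.
Write f(t) = at^2 + bt + c. Substituting each data point gives a linear system:
  9a + 3b + c = -60
  36a + 6b + c = -225
  144a + 12b + c = -879
Solving the system yields a = -6, b = -1, c = -3.
So f(t) = -6t^2 - t - 3.
Then f(9) = -498.

-498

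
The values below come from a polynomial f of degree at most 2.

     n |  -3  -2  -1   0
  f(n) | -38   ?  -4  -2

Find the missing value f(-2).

-16

The 3 known points determine the degree-2 polynomial uniquely.
Write f(n) = an^2 + bn + c. Substituting each data point gives a linear system:
  9a - 3b + c = -38
  a - b + c = -4
  c = -2
Solving the system yields a = -5, b = -3, c = -2.
So f(n) = -5n^2 - 3n - 2.
Then f(-2) = -16.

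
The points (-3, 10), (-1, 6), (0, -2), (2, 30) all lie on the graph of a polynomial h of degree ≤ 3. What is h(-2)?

14

Write h(u) = au^3 + bu^2 + cu + d. Substituting each data point gives a linear system:
  -27a + 9b - 3c + d = 10
  -a + b - c + d = 6
  d = -2
  8a + 4b + 2c + d = 30
Solving the system yields a = 2, b = 6, c = -4, d = -2.
So h(u) = 2u^3 + 6u^2 - 4u - 2.
Then h(-2) = 14.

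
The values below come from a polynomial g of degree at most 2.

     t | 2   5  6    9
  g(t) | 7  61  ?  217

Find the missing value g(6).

91

The 3 known points determine the degree-2 polynomial uniquely.
Write g(t) = at^2 + bt + c. Substituting each data point gives a linear system:
  4a + 2b + c = 7
  25a + 5b + c = 61
  81a + 9b + c = 217
Solving the system yields a = 3, b = -3, c = 1.
So g(t) = 3t^2 - 3t + 1.
Then g(6) = 91.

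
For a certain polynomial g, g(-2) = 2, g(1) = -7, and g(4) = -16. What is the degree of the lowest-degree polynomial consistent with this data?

1

Forward differences of the values at u = -2, 1, 4:
  g  : 2  -7  -16
  Δ  : -9  -9
  Δ^2: 0
The first differences are constant (-9) and nonzero, while all higher differences vanish, so the minimal degree is 1.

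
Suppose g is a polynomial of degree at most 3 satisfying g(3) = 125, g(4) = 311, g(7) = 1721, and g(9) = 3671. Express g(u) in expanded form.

Write g(u) = au^3 + bu^2 + cu + d. Substituting each data point gives a linear system:
  27a + 9b + 3c + d = 125
  64a + 16b + 4c + d = 311
  343a + 49b + 7c + d = 1721
  729a + 81b + 9c + d = 3671
Solving the system yields a = 5, b = 1, c = -6, d = -1.
So g(u) = 5u^3 + u^2 - 6u - 1.
Check: g(4) = 311. ✓

g(u) = 5u^3 + u^2 - 6u - 1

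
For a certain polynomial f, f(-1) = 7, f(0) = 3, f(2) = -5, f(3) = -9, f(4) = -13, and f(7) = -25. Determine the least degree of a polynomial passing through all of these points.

1

Divided differences on the nodes -1, 0, 2, 3, 4, 7:
  order 0: 7  3  -5  -9  -13  -25
  order 1: -4  -4  -4  -4  -4
  order 2: 0  0  0  0
  order 3: 0  0  0
  order 4: 0  0
  order 5: 0
The order-1 divided differences are all -4 (nonzero) and every higher order vanishes, so the data lies on a polynomial of degree exactly 1.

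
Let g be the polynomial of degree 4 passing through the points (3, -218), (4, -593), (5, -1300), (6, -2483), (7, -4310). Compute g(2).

Forward differences of the values at x = 3, 4, 5, 6, 7:
  g  : -218  -593  -1300  -2483  -4310
  Δ  : -375  -707  -1183  -1827
  Δ^2: -332  -476  -644
  Δ^3: -144  -168
  Δ^4: -24
The fourth differences are constant, confirming degree 4.
Interpolating (Newton forward form) and evaluating at x = 2 gives g(2) = -55.

-55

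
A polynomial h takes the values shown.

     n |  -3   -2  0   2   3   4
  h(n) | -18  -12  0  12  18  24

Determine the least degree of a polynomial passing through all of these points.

1

Divided differences on the nodes -3, -2, 0, 2, 3, 4:
  order 0: -18  -12  0  12  18  24
  order 1: 6  6  6  6  6
  order 2: 0  0  0  0
  order 3: 0  0  0
  order 4: 0  0
  order 5: 0
The order-1 divided differences are all 6 (nonzero) and every higher order vanishes, so the data lies on a polynomial of degree exactly 1.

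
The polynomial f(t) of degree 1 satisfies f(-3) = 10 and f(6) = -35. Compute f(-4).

15

Using the Lagrange interpolation formula with nodes -3, 6:
  L_0(t) = (t - 6) / -9
  L_1(t) = (t + 3) / 9
Then f(t) = 10·L_0(t) - 35·L_1(t).
Expanding and collecting terms gives f(t) = -5t - 5.
Evaluating at t = -4: f(-4) = 15.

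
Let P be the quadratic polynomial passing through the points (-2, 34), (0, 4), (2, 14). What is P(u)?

P(u) = 5u^2 - 5u + 4

Using the Lagrange interpolation formula with nodes -2, 0, 2:
  L_0(u) = u(u - 2) / 8
  L_1(u) = (u + 2)(u - 2) / -4
  L_2(u) = (u + 2)u / 8
Then P(u) = 34·L_0(u) + 4·L_1(u) + 14·L_2(u).
Expanding and collecting terms gives P(u) = 5u² - 5u + 4.
Check: P(0) = 4. ✓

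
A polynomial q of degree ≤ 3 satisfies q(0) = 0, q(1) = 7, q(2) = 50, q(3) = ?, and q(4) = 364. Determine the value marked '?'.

The 4 known points determine the degree-3 polynomial uniquely.
Write q(s) = as^3 + bs^2 + cs + d. Substituting each data point gives a linear system:
  d = 0
  a + b + c + d = 7
  8a + 4b + 2c + d = 50
  64a + 16b + 4c + d = 364
Solving the system yields a = 5, b = 3, c = -1, d = 0.
So q(s) = 5s³ + 3s² - s.
Then q(3) = 159.

159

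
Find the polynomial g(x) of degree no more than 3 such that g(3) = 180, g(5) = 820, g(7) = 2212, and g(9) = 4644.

g(x) = 6x^3 + 4x^2 - 6x

Using the Lagrange interpolation formula with nodes 3, 5, 7, 9:
  L_0(x) = (x - 5)(x - 7)(x - 9) / -48
  L_1(x) = (x - 3)(x - 7)(x - 9) / 16
  L_2(x) = (x - 3)(x - 5)(x - 9) / -16
  L_3(x) = (x - 3)(x - 5)(x - 7) / 48
Then g(x) = 180·L_0(x) + 820·L_1(x) + 2212·L_2(x) + 4644·L_3(x).
Expanding and collecting terms gives g(x) = 6x^3 + 4x^2 - 6x.
Check: g(9) = 4644. ✓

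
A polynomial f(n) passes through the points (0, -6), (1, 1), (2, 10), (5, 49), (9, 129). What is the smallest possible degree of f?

2

Divided differences on the nodes 0, 1, 2, 5, 9:
  order 0: -6  1  10  49  129
  order 1: 7  9  13  20
  order 2: 1  1  1
  order 3: 0  0
  order 4: 0
The order-2 divided differences are all 1 (nonzero) and every higher order vanishes, so the data lies on a polynomial of degree exactly 2.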